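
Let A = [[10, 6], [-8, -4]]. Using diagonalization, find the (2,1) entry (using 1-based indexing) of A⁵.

-3968

Characteristic polynomial: μ^2 - 6μ + 8 = (μ - 4)(μ - 2), so the eigenvalues are 2, 4.
μ=4: eigenvector (1, -1).
μ=2: eigenvector (-3, 4).
P = [[1, -3], [-1, 4]], D = diag(4, 2), P⁻¹ = [[4, 3], [1, 1]].
A⁵ = P·diag(1024, 32)·P⁻¹ = [[4000, 2976], [-3968, -2944]].
The requested entry is -3968.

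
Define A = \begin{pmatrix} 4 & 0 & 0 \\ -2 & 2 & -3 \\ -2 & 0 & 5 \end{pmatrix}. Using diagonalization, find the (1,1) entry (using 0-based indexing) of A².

4

Characteristic polynomial: s^3 - 11s^2 + 38s - 40 = (s - 5)(s - 4)(s - 2), so the eigenvalues are 2, 4, 5.
s=4: eigenvector (1, -4, 2).
s=2: eigenvector (0, 1, 0).
s=5: eigenvector (0, -1, 1).
P = [[1, 0, 0], [-4, 1, -1], [2, 0, 1]], D = diag(4, 2, 5), P⁻¹ = [[1, 0, 0], [2, 1, 1], [-2, 0, 1]].
A² = P·diag(16, 4, 25)·P⁻¹ = [[16, 0, 0], [-6, 4, -21], [-18, 0, 25]].
The requested entry is 4.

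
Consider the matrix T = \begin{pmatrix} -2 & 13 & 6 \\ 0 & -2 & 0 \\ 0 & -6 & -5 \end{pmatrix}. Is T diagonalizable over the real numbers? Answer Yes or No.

No

Characteristic polynomial: p(s) = s^3 + 9s^2 + 24s + 20 = (s + 2)^2(s + 5).
s = -2 has algebraic multiplicity 2; rank(T + 2I) = 2, so geometric multiplicity = 1.
Geometric multiplicity < algebraic multiplicity, so T is not diagonalizable.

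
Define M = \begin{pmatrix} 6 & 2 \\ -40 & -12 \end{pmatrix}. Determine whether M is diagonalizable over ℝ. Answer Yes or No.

Yes

Characteristic polynomial: p(s) = s^2 + 6s + 8 = (s + 2)(s + 4).
All 2 eigenvalues are distinct, so M is diagonalizable.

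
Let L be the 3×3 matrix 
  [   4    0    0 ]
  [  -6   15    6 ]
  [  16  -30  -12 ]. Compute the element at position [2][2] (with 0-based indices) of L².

-36

Characteristic polynomial: s^3 - 7s^2 + 12s = s(s - 4)(s - 3), so the eigenvalues are 0, 3, 4.
s=4: eigenvector (1, 0, 1).
s=3: eigenvector (0, 1, -2).
s=0: eigenvector (0, -2, 5).
P = [[1, 0, 0], [0, 1, -2], [1, -2, 5]], D = diag(4, 3, 0), P⁻¹ = [[1, 0, 0], [-2, 5, 2], [-1, 2, 1]].
L² = P·diag(16, 9, 0)·P⁻¹ = [[16, 0, 0], [-18, 45, 18], [52, -90, -36]].
The requested entry is -36.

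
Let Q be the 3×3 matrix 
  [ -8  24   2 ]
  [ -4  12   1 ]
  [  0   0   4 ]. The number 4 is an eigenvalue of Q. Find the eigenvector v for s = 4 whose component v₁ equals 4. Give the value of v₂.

Q − 4I = [[-12, 24, 2], [-4, 8, 1], [0, 0, 0]].
Solving (Q − 4I)v = 0 gives the eigenspace spanned by (4, 2, 0).
With v₁ = 4, v = (4, 2, 0), so v₂ = 2.

2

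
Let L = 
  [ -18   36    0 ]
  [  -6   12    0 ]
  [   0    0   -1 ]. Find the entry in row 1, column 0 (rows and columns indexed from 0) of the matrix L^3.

Characteristic polynomial: t^3 + 7t^2 + 6t = t(t + 1)(t + 6), so the eigenvalues are -6, -1, 0.
t=-6: eigenvector (3, 1, 0).
t=0: eigenvector (2, 1, 0).
t=-1: eigenvector (0, 0, 1).
P = [[3, 2, 0], [1, 1, 0], [0, 0, 1]], D = diag(-6, 0, -1), P⁻¹ = [[1, -2, 0], [-1, 3, 0], [0, 0, 1]].
L³ = P·diag(-216, 0, -1)·P⁻¹ = [[-648, 1296, 0], [-216, 432, 0], [0, 0, -1]].
The requested entry is -216.

-216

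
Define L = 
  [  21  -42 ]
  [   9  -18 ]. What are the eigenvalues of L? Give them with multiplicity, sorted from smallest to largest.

Characteristic polynomial: p(r) = r^2 - 3r = r(r - 3).
Roots (with multiplicity): 0, 3.

0, 3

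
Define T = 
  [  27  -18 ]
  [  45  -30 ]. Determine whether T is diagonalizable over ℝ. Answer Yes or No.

Yes

Characteristic polynomial: p(μ) = μ^2 + 3μ = μ(μ + 3).
All 2 eigenvalues are distinct, so T is diagonalizable.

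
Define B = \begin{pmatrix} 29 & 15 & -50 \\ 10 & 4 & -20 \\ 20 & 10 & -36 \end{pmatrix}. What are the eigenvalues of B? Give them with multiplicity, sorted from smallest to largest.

-6, -1, 4

Characteristic polynomial: p(μ) = μ^3 + 3μ^2 - 22μ - 24 = (μ - 4)(μ + 1)(μ + 6).
Roots (with multiplicity): -6, -1, 4.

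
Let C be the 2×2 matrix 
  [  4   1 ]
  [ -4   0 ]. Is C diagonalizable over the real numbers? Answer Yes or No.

Characteristic polynomial: p(r) = r^2 - 4r + 4 = (r - 2)^2.
r = 2 has algebraic multiplicity 2; rank(C − 2I) = 1, so geometric multiplicity = 1.
Geometric multiplicity < algebraic multiplicity, so C is not diagonalizable.

No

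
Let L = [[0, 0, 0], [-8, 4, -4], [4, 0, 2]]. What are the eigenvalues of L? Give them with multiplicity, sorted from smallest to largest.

0, 2, 4

Characteristic polynomial: p(μ) = μ^3 - 6μ^2 + 8μ = μ(μ - 4)(μ - 2).
Roots (with multiplicity): 0, 2, 4.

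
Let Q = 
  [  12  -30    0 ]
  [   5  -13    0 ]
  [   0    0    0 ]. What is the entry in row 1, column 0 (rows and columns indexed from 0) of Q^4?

Characteristic polynomial: μ^3 + μ^2 - 6μ = μ(μ - 2)(μ + 3), so the eigenvalues are -3, 0, 2.
μ=2: eigenvector (3, 1, 0).
μ=-3: eigenvector (2, 1, 0).
μ=0: eigenvector (0, 0, 1).
P = [[3, 2, 0], [1, 1, 0], [0, 0, 1]], D = diag(2, -3, 0), P⁻¹ = [[1, -2, 0], [-1, 3, 0], [0, 0, 1]].
Q⁴ = P·diag(16, 81, 0)·P⁻¹ = [[-114, 390, 0], [-65, 211, 0], [0, 0, 0]].
The requested entry is -65.

-65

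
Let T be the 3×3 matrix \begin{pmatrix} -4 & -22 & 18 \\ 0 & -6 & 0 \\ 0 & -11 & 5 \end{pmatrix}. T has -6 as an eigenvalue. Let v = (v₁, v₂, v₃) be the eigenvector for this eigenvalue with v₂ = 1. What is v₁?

2

T + 6I = [[2, -22, 18], [0, 0, 0], [0, -11, 11]].
Solving (T + 6I)v = 0 gives the eigenspace spanned by (2, 1, 1).
With v₂ = 1, v = (2, 1, 1), so v₁ = 2.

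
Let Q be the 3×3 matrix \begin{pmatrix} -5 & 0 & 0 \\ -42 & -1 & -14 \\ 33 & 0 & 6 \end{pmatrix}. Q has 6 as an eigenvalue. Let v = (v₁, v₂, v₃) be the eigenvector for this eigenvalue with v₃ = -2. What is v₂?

4

Q − 6I = [[-11, 0, 0], [-42, -7, -14], [33, 0, 0]].
Solving (Q − 6I)v = 0 gives the eigenspace spanned by (0, 4, -2).
With v₃ = -2, v = (0, 4, -2), so v₂ = 4.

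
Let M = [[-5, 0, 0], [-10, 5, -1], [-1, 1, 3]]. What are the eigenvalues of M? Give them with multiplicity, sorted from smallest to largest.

Characteristic polynomial: p(t) = t^3 - 3t^2 - 24t + 80 = (t - 4)^2(t + 5).
Roots (with multiplicity): -5, 4, 4.

-5, 4, 4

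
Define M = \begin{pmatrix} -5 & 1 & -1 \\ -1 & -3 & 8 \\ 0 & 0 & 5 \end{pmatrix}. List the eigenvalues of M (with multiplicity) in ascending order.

-4, -4, 5

Characteristic polynomial: p(r) = r^3 + 3r^2 - 24r - 80 = (r - 5)(r + 4)^2.
Roots (with multiplicity): -4, -4, 5.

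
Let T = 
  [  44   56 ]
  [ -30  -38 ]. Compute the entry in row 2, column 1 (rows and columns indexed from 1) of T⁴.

-3600

Characteristic polynomial: r^2 - 6r + 8 = (r - 4)(r - 2), so the eigenvalues are 2, 4.
r=2: eigenvector (4, -3).
r=4: eigenvector (7, -5).
P = [[4, 7], [-3, -5]], D = diag(2, 4), P⁻¹ = [[-5, -7], [3, 4]].
T⁴ = P·diag(16, 256)·P⁻¹ = [[5056, 6720], [-3600, -4784]].
The requested entry is -3600.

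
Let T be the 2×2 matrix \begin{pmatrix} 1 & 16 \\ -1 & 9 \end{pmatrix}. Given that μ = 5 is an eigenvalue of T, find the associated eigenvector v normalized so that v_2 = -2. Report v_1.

-8

T − 5I = [[-4, 16], [-1, 4]].
Solving (T − 5I)v = 0 gives the eigenspace spanned by (-8, -2).
With v_2 = -2, v = (-8, -2), so v_1 = -8.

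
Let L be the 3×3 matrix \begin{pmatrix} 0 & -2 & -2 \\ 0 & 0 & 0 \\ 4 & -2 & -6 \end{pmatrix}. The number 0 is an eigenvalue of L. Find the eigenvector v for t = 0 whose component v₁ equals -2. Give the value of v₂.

L = [[0, -2, -2], [0, 0, 0], [4, -2, -6]].
Solving (L)v = 0 gives the eigenspace spanned by (-2, 2, -2).
With v₁ = -2, v = (-2, 2, -2), so v₂ = 2.

2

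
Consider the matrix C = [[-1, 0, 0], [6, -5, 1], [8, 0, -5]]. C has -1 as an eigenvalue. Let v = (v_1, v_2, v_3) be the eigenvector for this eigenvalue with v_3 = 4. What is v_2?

4

C + 1I = [[0, 0, 0], [6, -4, 1], [8, 0, -4]].
Solving (C + 1I)v = 0 gives the eigenspace spanned by (2, 4, 4).
With v_3 = 4, v = (2, 4, 4), so v_2 = 4.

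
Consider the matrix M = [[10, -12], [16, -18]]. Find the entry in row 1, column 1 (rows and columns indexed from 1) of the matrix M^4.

Characteristic polynomial: μ^2 + 8μ + 12 = (μ + 2)(μ + 6), so the eigenvalues are -6, -2.
μ=-6: eigenvector (3, 4).
μ=-2: eigenvector (1, 1).
P = [[3, 1], [4, 1]], D = diag(-6, -2), P⁻¹ = [[-1, 1], [4, -3]].
M⁴ = P·diag(1296, 16)·P⁻¹ = [[-3824, 3840], [-5120, 5136]].
The requested entry is -3824.

-3824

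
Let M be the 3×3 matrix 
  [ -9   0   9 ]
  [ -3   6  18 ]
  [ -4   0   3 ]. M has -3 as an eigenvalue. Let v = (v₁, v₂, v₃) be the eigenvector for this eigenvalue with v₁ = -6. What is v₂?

M + 3I = [[-6, 0, 9], [-3, 9, 18], [-4, 0, 6]].
Solving (M + 3I)v = 0 gives the eigenspace spanned by (-6, 6, -4).
With v₁ = -6, v = (-6, 6, -4), so v₂ = 6.

6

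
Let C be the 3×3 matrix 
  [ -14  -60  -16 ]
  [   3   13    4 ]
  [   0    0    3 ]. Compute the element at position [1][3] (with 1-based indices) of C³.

Characteristic polynomial: t^3 - 2t^2 - 5t + 6 = (t - 3)(t - 1)(t + 2), so the eigenvalues are -2, 1, 3.
t=-2: eigenvector (5, -1, 0).
t=1: eigenvector (-4, 1, 0).
t=3: eigenvector (-8, 2, 1).
P = [[5, -4, -8], [-1, 1, 2], [0, 0, 1]], D = diag(-2, 1, 3), P⁻¹ = [[1, 4, 0], [1, 5, -2], [0, 0, 1]].
C³ = P·diag(-8, 1, 27)·P⁻¹ = [[-44, -180, -208], [9, 37, 52], [0, 0, 27]].
The requested entry is -208.

-208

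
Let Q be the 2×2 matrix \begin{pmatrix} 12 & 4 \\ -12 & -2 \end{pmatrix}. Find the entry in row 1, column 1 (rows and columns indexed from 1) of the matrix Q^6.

Characteristic polynomial: μ^2 - 10μ + 24 = (μ - 6)(μ - 4), so the eigenvalues are 4, 6.
μ=4: eigenvector (1, -2).
μ=6: eigenvector (2, -3).
P = [[1, 2], [-2, -3]], D = diag(4, 6), P⁻¹ = [[-3, -2], [2, 1]].
Q⁶ = P·diag(4096, 46656)·P⁻¹ = [[174336, 85120], [-255360, -123584]].
The requested entry is 174336.

174336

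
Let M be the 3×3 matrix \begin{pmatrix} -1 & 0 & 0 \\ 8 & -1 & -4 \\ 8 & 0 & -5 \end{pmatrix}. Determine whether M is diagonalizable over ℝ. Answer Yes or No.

Characteristic polynomial: p(r) = r^3 + 7r^2 + 11r + 5 = (r + 1)^2(r + 5).
r = -1 has algebraic multiplicity 2; rank(M + 1I) = 1, so geometric multiplicity = 2.
Every eigenvalue has geometric = algebraic multiplicity, so M is diagonalizable.

Yes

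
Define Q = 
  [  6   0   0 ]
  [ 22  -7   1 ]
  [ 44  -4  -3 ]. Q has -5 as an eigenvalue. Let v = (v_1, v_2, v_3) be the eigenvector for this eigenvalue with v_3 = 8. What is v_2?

4

Q + 5I = [[11, 0, 0], [22, -2, 1], [44, -4, 2]].
Solving (Q + 5I)v = 0 gives the eigenspace spanned by (0, 4, 8).
With v_3 = 8, v = (0, 4, 8), so v_2 = 4.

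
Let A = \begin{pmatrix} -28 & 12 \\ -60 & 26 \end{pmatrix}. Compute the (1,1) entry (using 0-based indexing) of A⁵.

Characteristic polynomial: t^2 + 2t - 8 = (t - 2)(t + 4), so the eigenvalues are -4, 2.
t=-4: eigenvector (1, 2).
t=2: eigenvector (2, 5).
P = [[1, 2], [2, 5]], D = diag(-4, 2), P⁻¹ = [[5, -2], [-2, 1]].
A⁵ = P·diag(-1024, 32)·P⁻¹ = [[-5248, 2112], [-10560, 4256]].
The requested entry is 4256.

4256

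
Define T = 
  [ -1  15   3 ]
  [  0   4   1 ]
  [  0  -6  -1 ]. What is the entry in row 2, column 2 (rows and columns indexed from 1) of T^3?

22

Characteristic polynomial: s^3 - 2s^2 - s + 2 = (s - 2)(s - 1)(s + 1), so the eigenvalues are -1, 1, 2.
s=-1: eigenvector (1, 0, 0).
s=2: eigenvector (3, 1, -2).
s=1: eigenvector (-3, -1, 3).
P = [[1, 3, -3], [0, 1, -1], [0, -2, 3]], D = diag(-1, 2, 1), P⁻¹ = [[1, -3, 0], [0, 3, 1], [0, 2, 1]].
T³ = P·diag(-1, 8, 1)·P⁻¹ = [[-1, 69, 21], [0, 22, 7], [0, -42, -13]].
The requested entry is 22.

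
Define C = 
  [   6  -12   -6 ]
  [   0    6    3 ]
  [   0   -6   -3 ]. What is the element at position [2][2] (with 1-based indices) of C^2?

18

Characteristic polynomial: λ^3 - 9λ^2 + 18λ = λ(λ - 6)(λ - 3), so the eigenvalues are 0, 3, 6.
λ=6: eigenvector (1, 0, 0).
λ=3: eigenvector (2, 1, -1).
λ=0: eigenvector (0, -1, 2).
P = [[1, 2, 0], [0, 1, -1], [0, -1, 2]], D = diag(6, 3, 0), P⁻¹ = [[1, -4, -2], [0, 2, 1], [0, 1, 1]].
C² = P·diag(36, 9, 0)·P⁻¹ = [[36, -108, -54], [0, 18, 9], [0, -18, -9]].
The requested entry is 18.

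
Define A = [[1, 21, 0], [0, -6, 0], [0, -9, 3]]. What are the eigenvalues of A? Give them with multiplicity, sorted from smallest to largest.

-6, 1, 3

Characteristic polynomial: p(t) = t^3 + 2t^2 - 21t + 18 = (t - 3)(t - 1)(t + 6).
Roots (with multiplicity): -6, 1, 3.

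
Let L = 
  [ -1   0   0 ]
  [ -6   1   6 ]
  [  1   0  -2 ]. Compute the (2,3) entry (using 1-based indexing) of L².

Characteristic polynomial: t^3 + 2t^2 - t - 2 = (t - 1)(t + 1)(t + 2), so the eigenvalues are -2, -1, 1.
t=-1: eigenvector (1, 0, 1).
t=1: eigenvector (0, 1, 0).
t=-2: eigenvector (0, -2, 1).
P = [[1, 0, 0], [0, 1, -2], [1, 0, 1]], D = diag(-1, 1, -2), P⁻¹ = [[1, 0, 0], [-2, 1, 2], [-1, 0, 1]].
L² = P·diag(1, 1, 4)·P⁻¹ = [[1, 0, 0], [6, 1, -6], [-3, 0, 4]].
The requested entry is -6.

-6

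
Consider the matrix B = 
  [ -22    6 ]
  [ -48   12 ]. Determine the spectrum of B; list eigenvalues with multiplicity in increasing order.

Characteristic polynomial: p(λ) = λ^2 + 10λ + 24 = (λ + 4)(λ + 6).
Roots (with multiplicity): -6, -4.

-6, -4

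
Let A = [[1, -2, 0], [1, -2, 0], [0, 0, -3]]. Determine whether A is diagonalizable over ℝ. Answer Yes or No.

Yes

Characteristic polynomial: p(s) = s^3 + 4s^2 + 3s = s(s + 1)(s + 3).
All 3 eigenvalues are distinct, so A is diagonalizable.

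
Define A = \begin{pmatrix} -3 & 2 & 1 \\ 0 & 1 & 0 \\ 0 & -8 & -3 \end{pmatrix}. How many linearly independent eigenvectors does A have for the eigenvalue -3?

1

A + 3I = [[0, 2, 1], [0, 4, 0], [0, -8, 0]].
This matrix has rank 2, so its null space has dimension 3 − 2 = 1.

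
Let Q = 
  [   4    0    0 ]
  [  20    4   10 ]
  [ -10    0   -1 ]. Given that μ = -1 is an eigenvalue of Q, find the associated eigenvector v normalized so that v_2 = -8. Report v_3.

4

Q + 1I = [[5, 0, 0], [20, 5, 10], [-10, 0, 0]].
Solving (Q + 1I)v = 0 gives the eigenspace spanned by (0, -8, 4).
With v_2 = -8, v = (0, -8, 4), so v_3 = 4.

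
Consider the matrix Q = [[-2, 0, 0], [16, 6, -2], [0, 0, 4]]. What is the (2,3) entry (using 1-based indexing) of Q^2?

Characteristic polynomial: λ^3 - 8λ^2 + 4λ + 48 = (λ - 6)(λ - 4)(λ + 2), so the eigenvalues are -2, 4, 6.
λ=-2: eigenvector (1, -2, 0).
λ=6: eigenvector (0, 1, 0).
λ=4: eigenvector (0, 1, 1).
P = [[1, 0, 0], [-2, 1, 1], [0, 0, 1]], D = diag(-2, 6, 4), P⁻¹ = [[1, 0, 0], [2, 1, -1], [0, 0, 1]].
Q² = P·diag(4, 36, 16)·P⁻¹ = [[4, 0, 0], [64, 36, -20], [0, 0, 16]].
The requested entry is -20.

-20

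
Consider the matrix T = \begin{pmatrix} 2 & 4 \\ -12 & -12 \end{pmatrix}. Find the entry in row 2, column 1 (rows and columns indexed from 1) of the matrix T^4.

Characteristic polynomial: r^2 + 10r + 24 = (r + 4)(r + 6), so the eigenvalues are -6, -4.
r=-6: eigenvector (1, -2).
r=-4: eigenvector (2, -3).
P = [[1, 2], [-2, -3]], D = diag(-6, -4), P⁻¹ = [[-3, -2], [2, 1]].
T⁴ = P·diag(1296, 256)·P⁻¹ = [[-2864, -2080], [6240, 4416]].
The requested entry is 6240.

6240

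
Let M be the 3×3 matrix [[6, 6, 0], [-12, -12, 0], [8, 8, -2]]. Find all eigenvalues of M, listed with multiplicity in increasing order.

Characteristic polynomial: p(s) = s^3 + 8s^2 + 12s = s(s + 2)(s + 6).
Roots (with multiplicity): -6, -2, 0.

-6, -2, 0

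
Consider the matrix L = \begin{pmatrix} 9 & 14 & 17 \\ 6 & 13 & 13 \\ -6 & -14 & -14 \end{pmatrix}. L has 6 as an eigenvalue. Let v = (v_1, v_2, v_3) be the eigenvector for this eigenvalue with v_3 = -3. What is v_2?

L − 6I = [[3, 14, 17], [6, 7, 13], [-6, -14, -20]].
Solving (L − 6I)v = 0 gives the eigenspace spanned by (3, 3, -3).
With v_3 = -3, v = (3, 3, -3), so v_2 = 3.

3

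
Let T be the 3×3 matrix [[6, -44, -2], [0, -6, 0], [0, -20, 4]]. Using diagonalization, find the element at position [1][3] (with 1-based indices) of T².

-20

Characteristic polynomial: r^3 - 4r^2 - 36r + 144 = (r - 6)(r - 4)(r + 6), so the eigenvalues are -6, 4, 6.
r=-6: eigenvector (4, 1, 2).
r=6: eigenvector (1, 0, 0).
r=4: eigenvector (1, 0, 1).
P = [[4, 1, 1], [1, 0, 0], [2, 0, 1]], D = diag(-6, 6, 4), P⁻¹ = [[0, 1, 0], [1, -2, -1], [0, -2, 1]].
T² = P·diag(36, 36, 16)·P⁻¹ = [[36, 40, -20], [0, 36, 0], [0, 40, 16]].
The requested entry is -20.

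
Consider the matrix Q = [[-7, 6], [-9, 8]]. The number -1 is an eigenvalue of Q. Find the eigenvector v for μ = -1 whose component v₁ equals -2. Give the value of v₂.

-2

Q + 1I = [[-6, 6], [-9, 9]].
Solving (Q + 1I)v = 0 gives the eigenspace spanned by (-2, -2).
With v₁ = -2, v = (-2, -2), so v₂ = -2.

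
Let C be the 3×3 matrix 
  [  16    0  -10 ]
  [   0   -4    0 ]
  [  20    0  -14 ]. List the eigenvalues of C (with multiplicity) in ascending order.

-4, -4, 6

Characteristic polynomial: p(μ) = μ^3 + 2μ^2 - 32μ - 96 = (μ - 6)(μ + 4)^2.
Roots (with multiplicity): -4, -4, 6.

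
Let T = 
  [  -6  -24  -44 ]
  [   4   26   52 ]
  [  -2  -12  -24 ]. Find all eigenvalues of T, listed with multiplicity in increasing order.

-4, -2, 2

Characteristic polynomial: p(λ) = λ^3 + 4λ^2 - 4λ - 16 = (λ - 2)(λ + 2)(λ + 4).
Roots (with multiplicity): -4, -2, 2.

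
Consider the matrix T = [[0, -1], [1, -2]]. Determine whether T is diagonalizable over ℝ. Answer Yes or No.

Characteristic polynomial: p(s) = s^2 + 2s + 1 = (s + 1)^2.
s = -1 has algebraic multiplicity 2; rank(T + 1I) = 1, so geometric multiplicity = 1.
Geometric multiplicity < algebraic multiplicity, so T is not diagonalizable.

No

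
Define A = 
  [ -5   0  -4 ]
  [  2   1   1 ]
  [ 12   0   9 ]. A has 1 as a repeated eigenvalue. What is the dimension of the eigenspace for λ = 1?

1

A − 1I = [[-6, 0, -4], [2, 0, 1], [12, 0, 8]].
This matrix has rank 2, so its null space has dimension 3 − 2 = 1.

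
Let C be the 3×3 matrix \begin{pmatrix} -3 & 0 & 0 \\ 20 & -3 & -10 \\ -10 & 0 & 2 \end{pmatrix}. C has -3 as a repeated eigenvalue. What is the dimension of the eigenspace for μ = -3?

2

C + 3I = [[0, 0, 0], [20, 0, -10], [-10, 0, 5]].
This matrix has rank 1, so its null space has dimension 3 − 1 = 2.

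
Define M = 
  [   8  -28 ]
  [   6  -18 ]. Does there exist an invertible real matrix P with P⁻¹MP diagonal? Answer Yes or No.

Yes

Characteristic polynomial: p(λ) = λ^2 + 10λ + 24 = (λ + 4)(λ + 6).
All 2 eigenvalues are distinct, so M is diagonalizable.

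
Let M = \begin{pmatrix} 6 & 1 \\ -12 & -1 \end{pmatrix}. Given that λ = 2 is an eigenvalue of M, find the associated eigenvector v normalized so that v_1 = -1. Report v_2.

4

M − 2I = [[4, 1], [-12, -3]].
Solving (M − 2I)v = 0 gives the eigenspace spanned by (-1, 4).
With v_1 = -1, v = (-1, 4), so v_2 = 4.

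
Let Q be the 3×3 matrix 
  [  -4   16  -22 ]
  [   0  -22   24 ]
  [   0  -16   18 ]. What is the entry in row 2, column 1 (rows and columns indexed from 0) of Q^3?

-448

Characteristic polynomial: s^3 + 8s^2 + 4s - 48 = (s - 2)(s + 4)(s + 6), so the eigenvalues are -6, -4, 2.
s=2: eigenvector (1, -1, -1).
s=-6: eigenvector (-2, 3, 2).
s=-4: eigenvector (1, 0, 0).
P = [[1, -2, 1], [-1, 3, 0], [-1, 2, 0]], D = diag(2, -6, -4), P⁻¹ = [[0, 2, -3], [0, 1, -1], [1, 0, 1]].
Q³ = P·diag(8, -216, -64)·P⁻¹ = [[-64, 448, -520], [0, -664, 672], [0, -448, 456]].
The requested entry is -448.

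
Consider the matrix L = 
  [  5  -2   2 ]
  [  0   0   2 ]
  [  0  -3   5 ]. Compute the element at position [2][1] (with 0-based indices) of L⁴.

Characteristic polynomial: s^3 - 10s^2 + 31s - 30 = (s - 5)(s - 3)(s - 2), so the eigenvalues are 2, 3, 5.
s=5: eigenvector (1, 0, 0).
s=2: eigenvector (0, 1, 1).
s=3: eigenvector (-1, 2, 3).
P = [[1, 0, -1], [0, 1, 2], [0, 1, 3]], D = diag(5, 2, 3), P⁻¹ = [[1, -1, 1], [0, 3, -2], [0, -1, 1]].
L⁴ = P·diag(625, 16, 81)·P⁻¹ = [[625, -544, 544], [0, -114, 130], [0, -195, 211]].
The requested entry is -195.

-195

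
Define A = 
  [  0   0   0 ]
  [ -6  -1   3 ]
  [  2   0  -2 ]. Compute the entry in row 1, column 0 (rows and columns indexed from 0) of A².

12

Characteristic polynomial: μ^3 + 3μ^2 + 2μ = μ(μ + 1)(μ + 2), so the eigenvalues are -2, -1, 0.
μ=0: eigenvector (1, -3, 1).
μ=-1: eigenvector (0, 1, 0).
μ=-2: eigenvector (0, -3, 1).
P = [[1, 0, 0], [-3, 1, -3], [1, 0, 1]], D = diag(0, -1, -2), P⁻¹ = [[1, 0, 0], [0, 1, 3], [-1, 0, 1]].
A² = P·diag(0, 1, 4)·P⁻¹ = [[0, 0, 0], [12, 1, -9], [-4, 0, 4]].
The requested entry is 12.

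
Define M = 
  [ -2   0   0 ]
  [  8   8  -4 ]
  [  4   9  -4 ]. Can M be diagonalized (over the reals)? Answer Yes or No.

Characteristic polynomial: p(t) = t^3 - 2t^2 - 4t + 8 = (t - 2)^2(t + 2).
t = 2 has algebraic multiplicity 2; rank(M − 2I) = 2, so geometric multiplicity = 1.
Geometric multiplicity < algebraic multiplicity, so M is not diagonalizable.

No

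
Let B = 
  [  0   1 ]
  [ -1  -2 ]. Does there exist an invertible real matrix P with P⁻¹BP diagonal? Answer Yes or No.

No

Characteristic polynomial: p(s) = s^2 + 2s + 1 = (s + 1)^2.
s = -1 has algebraic multiplicity 2; rank(B + 1I) = 1, so geometric multiplicity = 1.
Geometric multiplicity < algebraic multiplicity, so B is not diagonalizable.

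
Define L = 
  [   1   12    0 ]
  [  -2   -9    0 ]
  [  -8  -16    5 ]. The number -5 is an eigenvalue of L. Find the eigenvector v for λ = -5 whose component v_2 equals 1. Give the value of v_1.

-2

L + 5I = [[6, 12, 0], [-2, -4, 0], [-8, -16, 10]].
Solving (L + 5I)v = 0 gives the eigenspace spanned by (-2, 1, 0).
With v_2 = 1, v = (-2, 1, 0), so v_1 = -2.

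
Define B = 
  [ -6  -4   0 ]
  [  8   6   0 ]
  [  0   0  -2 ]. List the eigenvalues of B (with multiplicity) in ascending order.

-2, -2, 2

Characteristic polynomial: p(s) = s^3 + 2s^2 - 4s - 8 = (s - 2)(s + 2)^2.
Roots (with multiplicity): -2, -2, 2.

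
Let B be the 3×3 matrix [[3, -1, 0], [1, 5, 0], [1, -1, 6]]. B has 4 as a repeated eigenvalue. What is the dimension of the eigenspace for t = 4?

1

B − 4I = [[-1, -1, 0], [1, 1, 0], [1, -1, 2]].
This matrix has rank 2, so its null space has dimension 3 − 2 = 1.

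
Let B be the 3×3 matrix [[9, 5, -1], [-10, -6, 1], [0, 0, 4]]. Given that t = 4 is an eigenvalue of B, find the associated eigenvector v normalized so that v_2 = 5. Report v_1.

B − 4I = [[5, 5, -1], [-10, -10, 1], [0, 0, 0]].
Solving (B − 4I)v = 0 gives the eigenspace spanned by (-5, 5, 0).
With v_2 = 5, v = (-5, 5, 0), so v_1 = -5.

-5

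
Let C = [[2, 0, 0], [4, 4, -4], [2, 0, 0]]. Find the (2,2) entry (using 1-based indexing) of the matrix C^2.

Characteristic polynomial: s^3 - 6s^2 + 8s = s(s - 4)(s - 2), so the eigenvalues are 0, 2, 4.
s=2: eigenvector (1, 0, 1).
s=4: eigenvector (0, 1, 0).
s=0: eigenvector (0, 1, 1).
P = [[1, 0, 0], [0, 1, 1], [1, 0, 1]], D = diag(2, 4, 0), P⁻¹ = [[1, 0, 0], [1, 1, -1], [-1, 0, 1]].
C² = P·diag(4, 16, 0)·P⁻¹ = [[4, 0, 0], [16, 16, -16], [4, 0, 0]].
The requested entry is 16.

16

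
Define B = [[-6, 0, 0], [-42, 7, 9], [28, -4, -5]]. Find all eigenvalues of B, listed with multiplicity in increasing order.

Characteristic polynomial: p(t) = t^3 + 4t^2 - 11t + 6 = (t - 1)^2(t + 6).
Roots (with multiplicity): -6, 1, 1.

-6, 1, 1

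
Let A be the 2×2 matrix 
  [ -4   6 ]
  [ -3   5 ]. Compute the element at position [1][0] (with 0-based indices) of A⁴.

Characteristic polynomial: s^2 - s - 2 = (s - 2)(s + 1), so the eigenvalues are -1, 2.
s=2: eigenvector (-1, -1).
s=-1: eigenvector (2, 1).
P = [[-1, 2], [-1, 1]], D = diag(2, -1), P⁻¹ = [[1, -2], [1, -1]].
A⁴ = P·diag(16, 1)·P⁻¹ = [[-14, 30], [-15, 31]].
The requested entry is -15.

-15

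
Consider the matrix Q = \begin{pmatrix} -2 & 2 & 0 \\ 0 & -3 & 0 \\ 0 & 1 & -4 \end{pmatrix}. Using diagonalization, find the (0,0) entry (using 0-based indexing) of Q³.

-8

Characteristic polynomial: r^3 + 9r^2 + 26r + 24 = (r + 2)(r + 3)(r + 4), so the eigenvalues are -4, -3, -2.
r=-2: eigenvector (1, 0, 0).
r=-3: eigenvector (-2, 1, 1).
r=-4: eigenvector (0, 0, 1).
P = [[1, -2, 0], [0, 1, 0], [0, 1, 1]], D = diag(-2, -3, -4), P⁻¹ = [[1, 2, 0], [0, 1, 0], [0, -1, 1]].
Q³ = P·diag(-8, -27, -64)·P⁻¹ = [[-8, 38, 0], [0, -27, 0], [0, 37, -64]].
The requested entry is -8.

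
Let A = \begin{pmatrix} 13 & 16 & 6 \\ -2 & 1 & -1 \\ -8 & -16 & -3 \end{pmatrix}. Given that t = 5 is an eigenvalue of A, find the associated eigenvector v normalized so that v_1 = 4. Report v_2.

-2

A − 5I = [[8, 16, 6], [-2, -4, -1], [-8, -16, -8]].
Solving (A − 5I)v = 0 gives the eigenspace spanned by (4, -2, 0).
With v_1 = 4, v = (4, -2, 0), so v_2 = -2.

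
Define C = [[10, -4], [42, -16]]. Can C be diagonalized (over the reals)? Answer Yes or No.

Characteristic polynomial: p(μ) = μ^2 + 6μ + 8 = (μ + 2)(μ + 4).
All 2 eigenvalues are distinct, so C is diagonalizable.

Yes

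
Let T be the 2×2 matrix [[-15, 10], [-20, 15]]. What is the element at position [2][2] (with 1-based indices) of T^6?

15625

Characteristic polynomial: s^2 - 25 = (s - 5)(s + 5), so the eigenvalues are -5, 5.
s=5: eigenvector (1, 2).
s=-5: eigenvector (-1, -1).
P = [[1, -1], [2, -1]], D = diag(5, -5), P⁻¹ = [[-1, 1], [-2, 1]].
T⁶ = P·diag(15625, 15625)·P⁻¹ = [[15625, 0], [0, 15625]].
The requested entry is 15625.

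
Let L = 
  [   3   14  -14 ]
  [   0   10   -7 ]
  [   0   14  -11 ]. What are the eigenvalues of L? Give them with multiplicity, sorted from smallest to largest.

-4, 3, 3

Characteristic polynomial: p(s) = s^3 - 2s^2 - 15s + 36 = (s - 3)^2(s + 4).
Roots (with multiplicity): -4, 3, 3.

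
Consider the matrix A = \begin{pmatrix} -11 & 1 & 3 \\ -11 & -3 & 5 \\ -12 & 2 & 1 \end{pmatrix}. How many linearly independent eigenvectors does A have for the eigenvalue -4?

1

A + 4I = [[-7, 1, 3], [-11, 1, 5], [-12, 2, 5]].
This matrix has rank 2, so its null space has dimension 3 − 2 = 1.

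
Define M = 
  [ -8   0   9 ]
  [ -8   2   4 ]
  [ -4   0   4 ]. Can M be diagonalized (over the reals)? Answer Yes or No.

No

Characteristic polynomial: p(t) = t^3 + 2t^2 - 4t - 8 = (t - 2)(t + 2)^2.
t = -2 has algebraic multiplicity 2; rank(M + 2I) = 2, so geometric multiplicity = 1.
Geometric multiplicity < algebraic multiplicity, so M is not diagonalizable.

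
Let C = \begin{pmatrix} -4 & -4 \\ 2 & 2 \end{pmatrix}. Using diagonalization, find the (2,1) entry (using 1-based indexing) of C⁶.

-64

Characteristic polynomial: s^2 + 2s = s(s + 2), so the eigenvalues are -2, 0.
s=-2: eigenvector (2, -1).
s=0: eigenvector (-1, 1).
P = [[2, -1], [-1, 1]], D = diag(-2, 0), P⁻¹ = [[1, 1], [1, 2]].
C⁶ = P·diag(64, 0)·P⁻¹ = [[128, 128], [-64, -64]].
The requested entry is -64.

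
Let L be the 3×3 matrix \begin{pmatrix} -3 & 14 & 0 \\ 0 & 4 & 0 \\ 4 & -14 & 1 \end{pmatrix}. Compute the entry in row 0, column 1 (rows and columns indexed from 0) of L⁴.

350

Characteristic polynomial: r^3 - 2r^2 - 11r + 12 = (r - 4)(r - 1)(r + 3), so the eigenvalues are -3, 1, 4.
r=-3: eigenvector (1, 0, -1).
r=4: eigenvector (2, 1, -2).
r=1: eigenvector (0, 0, 1).
P = [[1, 2, 0], [0, 1, 0], [-1, -2, 1]], D = diag(-3, 4, 1), P⁻¹ = [[1, -2, 0], [0, 1, 0], [1, 0, 1]].
L⁴ = P·diag(81, 256, 1)·P⁻¹ = [[81, 350, 0], [0, 256, 0], [-80, -350, 1]].
The requested entry is 350.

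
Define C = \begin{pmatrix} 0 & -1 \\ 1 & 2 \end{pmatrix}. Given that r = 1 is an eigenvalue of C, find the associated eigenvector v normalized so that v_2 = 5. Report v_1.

C − 1I = [[-1, -1], [1, 1]].
Solving (C − 1I)v = 0 gives the eigenspace spanned by (-5, 5).
With v_2 = 5, v = (-5, 5), so v_1 = -5.

-5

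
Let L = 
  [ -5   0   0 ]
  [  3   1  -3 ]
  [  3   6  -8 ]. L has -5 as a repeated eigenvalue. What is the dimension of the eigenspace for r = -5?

L + 5I = [[0, 0, 0], [3, 6, -3], [3, 6, -3]].
This matrix has rank 1, so its null space has dimension 3 − 1 = 2.

2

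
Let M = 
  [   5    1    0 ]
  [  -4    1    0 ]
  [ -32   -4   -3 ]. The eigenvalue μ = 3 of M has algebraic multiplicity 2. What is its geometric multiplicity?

M − 3I = [[2, 1, 0], [-4, -2, 0], [-32, -4, -6]].
This matrix has rank 2, so its null space has dimension 3 − 2 = 1.

1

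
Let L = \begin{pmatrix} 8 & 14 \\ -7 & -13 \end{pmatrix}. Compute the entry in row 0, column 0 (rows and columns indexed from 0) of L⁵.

7778

Characteristic polynomial: λ^2 + 5λ - 6 = (λ - 1)(λ + 6), so the eigenvalues are -6, 1.
λ=1: eigenvector (2, -1).
λ=-6: eigenvector (-1, 1).
P = [[2, -1], [-1, 1]], D = diag(1, -6), P⁻¹ = [[1, 1], [1, 2]].
L⁵ = P·diag(1, -7776)·P⁻¹ = [[7778, 15554], [-7777, -15553]].
The requested entry is 7778.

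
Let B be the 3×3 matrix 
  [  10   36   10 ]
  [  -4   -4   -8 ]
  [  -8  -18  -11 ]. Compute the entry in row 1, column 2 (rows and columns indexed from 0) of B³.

Characteristic polynomial: t^3 + 5t^2 - 26t - 120 = (t - 5)(t + 4)(t + 6), so the eigenvalues are -6, -4, 5.
t=-6: eigenvector (-7, 2, 4).
t=-4: eigenvector (-4, 1, 2).
t=5: eigenvector (-2, 0, 1).
P = [[-7, -4, -2], [2, 1, 0], [4, 2, 1]], D = diag(-6, -4, 5), P⁻¹ = [[1, 0, 2], [-2, 1, -4], [0, -2, 1]].
B³ = P·diag(-216, -64, 125)·P⁻¹ = [[1000, 756, 1750], [-304, -64, -608], [-608, -378, -1091]].
The requested entry is -608.

-608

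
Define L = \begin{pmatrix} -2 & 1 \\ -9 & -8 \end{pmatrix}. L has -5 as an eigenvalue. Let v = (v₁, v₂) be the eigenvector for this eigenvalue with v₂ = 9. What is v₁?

-3

L + 5I = [[3, 1], [-9, -3]].
Solving (L + 5I)v = 0 gives the eigenspace spanned by (-3, 9).
With v₂ = 9, v = (-3, 9), so v₁ = -3.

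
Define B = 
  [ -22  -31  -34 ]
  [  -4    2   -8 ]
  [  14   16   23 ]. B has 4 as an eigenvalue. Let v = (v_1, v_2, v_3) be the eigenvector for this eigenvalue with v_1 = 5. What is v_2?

B − 4I = [[-26, -31, -34], [-4, -2, -8], [14, 16, 19]].
Solving (B − 4I)v = 0 gives the eigenspace spanned by (5, -2, -2).
With v_1 = 5, v = (5, -2, -2), so v_2 = -2.

-2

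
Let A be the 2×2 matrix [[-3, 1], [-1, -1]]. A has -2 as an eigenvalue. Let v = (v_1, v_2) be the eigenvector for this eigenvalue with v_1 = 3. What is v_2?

A + 2I = [[-1, 1], [-1, 1]].
Solving (A + 2I)v = 0 gives the eigenspace spanned by (3, 3).
With v_1 = 3, v = (3, 3), so v_2 = 3.

3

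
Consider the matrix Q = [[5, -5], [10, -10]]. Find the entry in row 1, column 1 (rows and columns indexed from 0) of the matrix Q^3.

Characteristic polynomial: λ^2 + 5λ = λ(λ + 5), so the eigenvalues are -5, 0.
λ=0: eigenvector (-1, -1).
λ=-5: eigenvector (1, 2).
P = [[-1, 1], [-1, 2]], D = diag(0, -5), P⁻¹ = [[-2, 1], [-1, 1]].
Q³ = P·diag(0, -125)·P⁻¹ = [[125, -125], [250, -250]].
The requested entry is -250.

-250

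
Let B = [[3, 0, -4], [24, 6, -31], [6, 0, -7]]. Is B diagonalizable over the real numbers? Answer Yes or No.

Yes

Characteristic polynomial: p(s) = s^3 - 2s^2 - 21s - 18 = (s - 6)(s + 1)(s + 3).
All 3 eigenvalues are distinct, so B is diagonalizable.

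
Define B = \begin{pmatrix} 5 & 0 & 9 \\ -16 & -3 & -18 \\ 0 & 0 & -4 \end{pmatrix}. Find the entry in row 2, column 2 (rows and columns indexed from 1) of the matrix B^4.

Characteristic polynomial: t^3 + 2t^2 - 23t - 60 = (t - 5)(t + 3)(t + 4), so the eigenvalues are -4, -3, 5.
t=5: eigenvector (1, -2, 0).
t=-3: eigenvector (0, 1, 0).
t=-4: eigenvector (-1, 2, 1).
P = [[1, 0, -1], [-2, 1, 2], [0, 0, 1]], D = diag(5, -3, -4), P⁻¹ = [[1, 0, 1], [2, 1, 0], [0, 0, 1]].
B⁴ = P·diag(625, 81, 256)·P⁻¹ = [[625, 0, 369], [-1088, 81, -738], [0, 0, 256]].
The requested entry is 81.

81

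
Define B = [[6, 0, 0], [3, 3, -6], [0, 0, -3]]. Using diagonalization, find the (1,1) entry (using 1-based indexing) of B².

Characteristic polynomial: μ^3 - 6μ^2 - 9μ + 54 = (μ - 6)(μ - 3)(μ + 3), so the eigenvalues are -3, 3, 6.
μ=6: eigenvector (1, 1, 0).
μ=3: eigenvector (0, 1, 0).
μ=-3: eigenvector (0, 1, 1).
P = [[1, 0, 0], [1, 1, 1], [0, 0, 1]], D = diag(6, 3, -3), P⁻¹ = [[1, 0, 0], [-1, 1, -1], [0, 0, 1]].
B² = P·diag(36, 9, 9)·P⁻¹ = [[36, 0, 0], [27, 9, 0], [0, 0, 9]].
The requested entry is 36.

36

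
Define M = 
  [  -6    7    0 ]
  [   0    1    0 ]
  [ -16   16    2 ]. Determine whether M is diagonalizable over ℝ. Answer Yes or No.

Yes

Characteristic polynomial: p(λ) = λ^3 + 3λ^2 - 16λ + 12 = (λ - 2)(λ - 1)(λ + 6).
All 3 eigenvalues are distinct, so M is diagonalizable.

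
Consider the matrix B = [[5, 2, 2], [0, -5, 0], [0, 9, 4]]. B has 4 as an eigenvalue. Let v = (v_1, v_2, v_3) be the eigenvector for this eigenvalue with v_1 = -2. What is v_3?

B − 4I = [[1, 2, 2], [0, -9, 0], [0, 9, 0]].
Solving (B − 4I)v = 0 gives the eigenspace spanned by (-2, 0, 1).
With v_1 = -2, v = (-2, 0, 1), so v_3 = 1.

1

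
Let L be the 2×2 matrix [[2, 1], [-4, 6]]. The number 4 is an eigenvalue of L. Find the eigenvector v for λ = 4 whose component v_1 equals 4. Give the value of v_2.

L − 4I = [[-2, 1], [-4, 2]].
Solving (L − 4I)v = 0 gives the eigenspace spanned by (4, 8).
With v_1 = 4, v = (4, 8), so v_2 = 8.

8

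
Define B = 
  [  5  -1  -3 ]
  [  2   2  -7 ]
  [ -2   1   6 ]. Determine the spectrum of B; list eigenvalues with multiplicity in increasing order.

3, 5, 5

Characteristic polynomial: p(t) = t^3 - 13t^2 + 55t - 75 = (t - 5)^2(t - 3).
Roots (with multiplicity): 3, 5, 5.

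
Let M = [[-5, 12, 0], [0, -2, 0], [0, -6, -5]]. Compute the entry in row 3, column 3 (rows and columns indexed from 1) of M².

Characteristic polynomial: μ^3 + 12μ^2 + 45μ + 50 = (μ + 2)(μ + 5)^2, so the eigenvalues are -5, -5, -2.
μ=-5: eigenvector (1, 0, 0).
μ=-2: eigenvector (4, 1, -2).
μ=-5: eigenvector (-2, 0, 1).
P = [[1, 4, -2], [0, 1, 0], [0, -2, 1]], D = diag(-5, -2, -5), P⁻¹ = [[1, 0, 2], [0, 1, 0], [0, 2, 1]].
M² = P·diag(25, 4, 25)·P⁻¹ = [[25, -84, 0], [0, 4, 0], [0, 42, 25]].
The requested entry is 25.

25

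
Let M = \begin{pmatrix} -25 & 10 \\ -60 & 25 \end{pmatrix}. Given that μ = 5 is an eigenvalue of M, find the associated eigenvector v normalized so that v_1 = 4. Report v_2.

M − 5I = [[-30, 10], [-60, 20]].
Solving (M − 5I)v = 0 gives the eigenspace spanned by (4, 12).
With v_1 = 4, v = (4, 12), so v_2 = 12.

12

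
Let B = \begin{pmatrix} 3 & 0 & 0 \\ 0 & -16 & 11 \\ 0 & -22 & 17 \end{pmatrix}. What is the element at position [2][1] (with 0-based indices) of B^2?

-22

Characteristic polynomial: λ^3 - 4λ^2 - 27λ + 90 = (λ - 6)(λ - 3)(λ + 5), so the eigenvalues are -5, 3, 6.
λ=3: eigenvector (1, 0, 0).
λ=6: eigenvector (0, -1, -2).
λ=-5: eigenvector (0, 1, 1).
P = [[1, 0, 0], [0, -1, 1], [0, -2, 1]], D = diag(3, 6, -5), P⁻¹ = [[1, 0, 0], [0, 1, -1], [0, 2, -1]].
B² = P·diag(9, 36, 25)·P⁻¹ = [[9, 0, 0], [0, 14, 11], [0, -22, 47]].
The requested entry is -22.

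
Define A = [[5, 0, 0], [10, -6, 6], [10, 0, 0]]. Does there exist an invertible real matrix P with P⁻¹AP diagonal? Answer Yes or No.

Characteristic polynomial: p(λ) = λ^3 + λ^2 - 30λ = λ(λ - 5)(λ + 6).
All 3 eigenvalues are distinct, so A is diagonalizable.

Yes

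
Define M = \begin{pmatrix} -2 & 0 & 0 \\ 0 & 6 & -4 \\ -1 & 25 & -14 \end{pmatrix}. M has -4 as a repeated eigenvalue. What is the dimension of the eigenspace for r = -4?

1

M + 4I = [[2, 0, 0], [0, 10, -4], [-1, 25, -10]].
This matrix has rank 2, so its null space has dimension 3 − 2 = 1.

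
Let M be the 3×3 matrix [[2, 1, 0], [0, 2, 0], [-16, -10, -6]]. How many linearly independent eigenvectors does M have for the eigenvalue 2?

1

M − 2I = [[0, 1, 0], [0, 0, 0], [-16, -10, -8]].
This matrix has rank 2, so its null space has dimension 3 − 2 = 1.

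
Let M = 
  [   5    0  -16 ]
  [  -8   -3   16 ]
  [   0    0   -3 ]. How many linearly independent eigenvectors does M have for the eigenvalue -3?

2

M + 3I = [[8, 0, -16], [-8, 0, 16], [0, 0, 0]].
This matrix has rank 1, so its null space has dimension 3 − 1 = 2.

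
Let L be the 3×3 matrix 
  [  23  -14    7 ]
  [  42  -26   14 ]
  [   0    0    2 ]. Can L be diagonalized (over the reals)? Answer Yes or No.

Characteristic polynomial: p(r) = r^3 + r^2 - 16r + 20 = (r - 2)^2(r + 5).
r = 2 has algebraic multiplicity 2; rank(L − 2I) = 1, so geometric multiplicity = 2.
Every eigenvalue has geometric = algebraic multiplicity, so L is diagonalizable.

Yes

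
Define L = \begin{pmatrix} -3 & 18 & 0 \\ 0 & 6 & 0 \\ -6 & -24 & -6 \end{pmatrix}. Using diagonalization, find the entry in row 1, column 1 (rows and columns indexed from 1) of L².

Characteristic polynomial: μ^3 + 3μ^2 - 36μ - 108 = (μ - 6)(μ + 3)(μ + 6), so the eigenvalues are -6, -3, 6.
μ=-3: eigenvector (1, 0, -2).
μ=6: eigenvector (2, 1, -3).
μ=-6: eigenvector (0, 0, 1).
P = [[1, 2, 0], [0, 1, 0], [-2, -3, 1]], D = diag(-3, 6, -6), P⁻¹ = [[1, -2, 0], [0, 1, 0], [2, -1, 1]].
L² = P·diag(9, 36, 36)·P⁻¹ = [[9, 54, 0], [0, 36, 0], [54, -108, 36]].
The requested entry is 9.

9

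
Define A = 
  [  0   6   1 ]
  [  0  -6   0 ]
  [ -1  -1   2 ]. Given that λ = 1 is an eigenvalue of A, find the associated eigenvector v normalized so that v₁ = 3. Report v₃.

3

A − 1I = [[-1, 6, 1], [0, -7, 0], [-1, -1, 1]].
Solving (A − 1I)v = 0 gives the eigenspace spanned by (3, 0, 3).
With v₁ = 3, v = (3, 0, 3), so v₃ = 3.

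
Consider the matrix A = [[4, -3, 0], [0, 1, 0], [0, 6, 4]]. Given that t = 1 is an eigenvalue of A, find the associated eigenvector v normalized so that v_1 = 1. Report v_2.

1

A − 1I = [[3, -3, 0], [0, 0, 0], [0, 6, 3]].
Solving (A − 1I)v = 0 gives the eigenspace spanned by (1, 1, -2).
With v_1 = 1, v = (1, 1, -2), so v_2 = 1.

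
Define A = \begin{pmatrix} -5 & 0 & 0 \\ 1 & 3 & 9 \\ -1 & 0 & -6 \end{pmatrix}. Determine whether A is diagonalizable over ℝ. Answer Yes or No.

Characteristic polynomial: p(s) = s^3 + 8s^2 - 3s - 90 = (s - 3)(s + 5)(s + 6).
All 3 eigenvalues are distinct, so A is diagonalizable.

Yes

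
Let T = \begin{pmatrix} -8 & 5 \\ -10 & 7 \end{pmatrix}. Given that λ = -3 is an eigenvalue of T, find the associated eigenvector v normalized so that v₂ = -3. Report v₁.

-3

T + 3I = [[-5, 5], [-10, 10]].
Solving (T + 3I)v = 0 gives the eigenspace spanned by (-3, -3).
With v₂ = -3, v = (-3, -3), so v₁ = -3.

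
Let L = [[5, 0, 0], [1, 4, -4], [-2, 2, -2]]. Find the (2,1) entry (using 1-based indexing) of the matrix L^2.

Characteristic polynomial: t^3 - 7t^2 + 10t = t(t - 5)(t - 2), so the eigenvalues are 0, 2, 5.
t=5: eigenvector (1, 1, 0).
t=2: eigenvector (0, -2, -1).
t=0: eigenvector (0, 1, 1).
P = [[1, 0, 0], [1, -2, 1], [0, -1, 1]], D = diag(5, 2, 0), P⁻¹ = [[1, 0, 0], [1, -1, 1], [1, -1, 2]].
L² = P·diag(25, 4, 0)·P⁻¹ = [[25, 0, 0], [17, 8, -8], [-4, 4, -4]].
The requested entry is 17.

17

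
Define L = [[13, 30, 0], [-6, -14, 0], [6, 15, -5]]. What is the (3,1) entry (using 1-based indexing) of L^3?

234

Characteristic polynomial: t^3 + 6t^2 + 3t - 10 = (t - 1)(t + 2)(t + 5), so the eigenvalues are -5, -2, 1.
t=1: eigenvector (5, -2, 0).
t=-2: eigenvector (-2, 1, 1).
t=-5: eigenvector (0, 0, 1).
P = [[5, -2, 0], [-2, 1, 0], [0, 1, 1]], D = diag(1, -2, -5), P⁻¹ = [[1, 2, 0], [2, 5, 0], [-2, -5, 1]].
L³ = P·diag(1, -8, -125)·P⁻¹ = [[37, 90, 0], [-18, -44, 0], [234, 585, -125]].
The requested entry is 234.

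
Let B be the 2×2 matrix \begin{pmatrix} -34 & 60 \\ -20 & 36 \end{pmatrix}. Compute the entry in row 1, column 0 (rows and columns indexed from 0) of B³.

Characteristic polynomial: r^2 - 2r - 24 = (r - 6)(r + 4), so the eigenvalues are -4, 6.
r=6: eigenvector (-3, -2).
r=-4: eigenvector (2, 1).
P = [[-3, 2], [-2, 1]], D = diag(6, -4), P⁻¹ = [[1, -2], [2, -3]].
B³ = P·diag(216, -64)·P⁻¹ = [[-904, 1680], [-560, 1056]].
The requested entry is -560.

-560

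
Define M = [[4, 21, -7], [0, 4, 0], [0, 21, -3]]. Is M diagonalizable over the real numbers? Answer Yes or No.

Characteristic polynomial: p(μ) = μ^3 - 5μ^2 - 8μ + 48 = (μ - 4)^2(μ + 3).
μ = 4 has algebraic multiplicity 2; rank(M − 4I) = 1, so geometric multiplicity = 2.
Every eigenvalue has geometric = algebraic multiplicity, so M is diagonalizable.

Yes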